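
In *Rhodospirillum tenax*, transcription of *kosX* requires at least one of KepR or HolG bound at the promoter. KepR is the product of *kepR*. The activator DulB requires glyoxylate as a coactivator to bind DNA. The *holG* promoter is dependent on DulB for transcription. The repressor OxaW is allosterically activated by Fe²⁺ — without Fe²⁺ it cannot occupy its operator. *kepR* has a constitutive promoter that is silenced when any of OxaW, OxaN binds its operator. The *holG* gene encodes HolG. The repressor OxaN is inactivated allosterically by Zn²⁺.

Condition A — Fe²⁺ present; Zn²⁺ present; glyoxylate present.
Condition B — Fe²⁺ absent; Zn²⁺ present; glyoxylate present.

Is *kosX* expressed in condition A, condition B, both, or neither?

Condition A:
Fe²⁺ is present, so OxaW is active.
Zn²⁺ is present, so OxaN is inactive.
With repressor OxaW bound, *kepR* is not transcribed.
So KepR is not produced.
Glyoxylate is present, so DulB is active.
No repressor is bound and DulB is active, so *holG* is transcribed.
So HolG is produced and active.
Activator HolG is present, so *kosX* is transcribed.
→ *kosX* is ON in A.
Condition B:
Fe²⁺ is absent, so OxaW is inactive.
Zn²⁺ is present, so OxaN is inactive.
With no repressor bound, *kepR* is transcribed.
So KepR is produced and active.
Glyoxylate is present, so DulB is active.
No repressor is bound and DulB is active, so *holG* is transcribed.
So HolG is produced and active.
Activator KepR is present, so *kosX* is transcribed.
→ *kosX* is ON in B.

both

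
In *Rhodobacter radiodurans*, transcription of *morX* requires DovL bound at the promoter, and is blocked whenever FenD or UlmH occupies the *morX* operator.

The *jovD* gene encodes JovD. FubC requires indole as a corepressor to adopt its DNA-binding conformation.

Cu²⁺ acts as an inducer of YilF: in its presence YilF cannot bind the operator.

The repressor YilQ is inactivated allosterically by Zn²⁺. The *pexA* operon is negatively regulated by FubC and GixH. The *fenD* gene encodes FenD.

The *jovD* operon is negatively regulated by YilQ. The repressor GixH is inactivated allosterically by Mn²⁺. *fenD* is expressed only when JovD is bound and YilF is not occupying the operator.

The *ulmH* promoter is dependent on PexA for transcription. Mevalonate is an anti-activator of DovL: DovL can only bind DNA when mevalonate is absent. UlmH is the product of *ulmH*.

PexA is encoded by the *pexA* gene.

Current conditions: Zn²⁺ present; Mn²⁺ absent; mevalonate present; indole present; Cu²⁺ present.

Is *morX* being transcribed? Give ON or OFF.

Cu²⁺ is present, so YilF is inactive.
Zn²⁺ is present, so YilQ is inactive.
With no repressor bound, *jovD* is transcribed.
So JovD is produced and active.
No repressor is bound and JovD is active, so *fenD* is transcribed.
So FenD is produced and active.
Mevalonate is present, so DovL is inactive.
Indole is present, so FubC is active.
Mn²⁺ is absent, so GixH is active.
With repressor FubC bound, *pexA* is not transcribed.
So PexA is not produced.
Required activator PexA is absent, so *ulmH* is not transcribed.
So UlmH is not produced.
With repressor FenD bound, *morX* is not transcribed.

OFF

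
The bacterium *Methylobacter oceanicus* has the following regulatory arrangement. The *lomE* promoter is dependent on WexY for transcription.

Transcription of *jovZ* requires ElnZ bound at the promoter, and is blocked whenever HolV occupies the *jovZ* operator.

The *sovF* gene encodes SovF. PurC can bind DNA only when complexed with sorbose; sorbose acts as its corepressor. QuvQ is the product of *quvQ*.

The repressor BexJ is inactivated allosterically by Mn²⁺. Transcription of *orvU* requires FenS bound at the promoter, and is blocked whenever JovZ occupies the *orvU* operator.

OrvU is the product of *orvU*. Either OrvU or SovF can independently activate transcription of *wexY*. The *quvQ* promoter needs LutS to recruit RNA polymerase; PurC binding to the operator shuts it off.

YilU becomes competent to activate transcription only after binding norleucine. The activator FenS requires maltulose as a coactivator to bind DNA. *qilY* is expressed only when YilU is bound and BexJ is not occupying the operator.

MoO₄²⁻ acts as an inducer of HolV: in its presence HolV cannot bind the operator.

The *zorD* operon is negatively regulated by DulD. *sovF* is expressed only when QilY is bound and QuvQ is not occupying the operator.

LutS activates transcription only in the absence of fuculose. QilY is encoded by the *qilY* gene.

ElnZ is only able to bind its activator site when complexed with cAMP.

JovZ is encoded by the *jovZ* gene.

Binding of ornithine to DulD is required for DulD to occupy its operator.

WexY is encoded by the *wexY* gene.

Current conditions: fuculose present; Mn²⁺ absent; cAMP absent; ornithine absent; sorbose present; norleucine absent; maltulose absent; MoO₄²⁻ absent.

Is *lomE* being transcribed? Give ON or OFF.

cAMP is absent, so ElnZ is inactive.
MoO₄²⁻ is absent, so HolV is active.
With repressor HolV bound, *jovZ* is not transcribed.
So JovZ is not produced.
Maltulose is absent, so FenS is inactive.
Required activator FenS is absent, so *orvU* is not transcribed.
So OrvU is not produced.
Norleucine is absent, so YilU is inactive.
Mn²⁺ is absent, so BexJ is active.
With repressor BexJ bound, *qilY* is not transcribed.
So QilY is not produced.
Sorbose is present, so PurC is active.
Fuculose is present, so LutS is inactive.
With repressor PurC bound, *quvQ* is not transcribed.
So QuvQ is not produced.
Required activator QilY is absent, so *sovF* is not transcribed.
So SovF is not produced.
No activator is available at the *wexY* promoter, so *wexY* is not transcribed.
So WexY is not produced.
Required activator WexY is absent, so *lomE* is not transcribed.

OFF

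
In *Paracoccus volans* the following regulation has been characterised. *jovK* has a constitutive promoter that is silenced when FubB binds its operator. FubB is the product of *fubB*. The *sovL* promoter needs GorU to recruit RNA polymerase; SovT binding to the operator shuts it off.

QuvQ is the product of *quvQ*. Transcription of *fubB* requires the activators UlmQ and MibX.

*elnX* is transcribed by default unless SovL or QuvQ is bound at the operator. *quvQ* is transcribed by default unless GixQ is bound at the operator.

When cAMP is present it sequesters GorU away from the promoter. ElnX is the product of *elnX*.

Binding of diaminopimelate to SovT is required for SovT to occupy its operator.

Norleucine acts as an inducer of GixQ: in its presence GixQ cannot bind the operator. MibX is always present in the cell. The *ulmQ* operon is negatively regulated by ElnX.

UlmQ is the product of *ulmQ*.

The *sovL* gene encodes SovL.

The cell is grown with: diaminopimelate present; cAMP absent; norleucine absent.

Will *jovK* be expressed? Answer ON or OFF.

Diaminopimelate is present, so SovT is active.
cAMP is absent, so GorU is active.
With repressor SovT bound, *sovL* is not transcribed.
So SovL is not produced.
Norleucine is absent, so GixQ is active.
With repressor GixQ bound, *quvQ* is not transcribed.
So QuvQ is not produced.
With no repressor bound, *elnX* is transcribed.
So ElnX is produced and active.
With repressor ElnX bound, *ulmQ* is not transcribed.
So UlmQ is not produced.
MibX is produced constitutively and is active.
Required activator UlmQ is absent, so *fubB* is not transcribed.
So FubB is not produced.
With no repressor bound, *jovK* is transcribed.

ON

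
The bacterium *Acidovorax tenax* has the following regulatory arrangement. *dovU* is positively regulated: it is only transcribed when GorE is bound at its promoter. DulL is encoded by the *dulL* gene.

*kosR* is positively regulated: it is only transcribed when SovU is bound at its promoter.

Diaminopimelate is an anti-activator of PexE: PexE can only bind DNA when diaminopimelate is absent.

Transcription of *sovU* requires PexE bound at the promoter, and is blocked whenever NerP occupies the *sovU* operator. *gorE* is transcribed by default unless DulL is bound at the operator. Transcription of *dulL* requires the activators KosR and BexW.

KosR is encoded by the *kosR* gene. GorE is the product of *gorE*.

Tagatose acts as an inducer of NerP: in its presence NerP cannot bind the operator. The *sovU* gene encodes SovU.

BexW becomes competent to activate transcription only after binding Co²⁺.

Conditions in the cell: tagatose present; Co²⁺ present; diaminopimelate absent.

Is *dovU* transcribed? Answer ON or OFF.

OFF

Diaminopimelate is absent, so PexE is active.
Tagatose is present, so NerP is inactive.
No repressor is bound and PexE is active, so *sovU* is transcribed.
So SovU is produced and active.
No repressor is bound and SovU is active, so *kosR* is transcribed.
So KosR is produced and active.
Co²⁺ is present, so BexW is active.
No repressor is bound and KosR and BexW are active, so *dulL* is transcribed.
So DulL is produced and active.
With repressor DulL bound, *gorE* is not transcribed.
So GorE is not produced.
Required activator GorE is absent, so *dovU* is not transcribed.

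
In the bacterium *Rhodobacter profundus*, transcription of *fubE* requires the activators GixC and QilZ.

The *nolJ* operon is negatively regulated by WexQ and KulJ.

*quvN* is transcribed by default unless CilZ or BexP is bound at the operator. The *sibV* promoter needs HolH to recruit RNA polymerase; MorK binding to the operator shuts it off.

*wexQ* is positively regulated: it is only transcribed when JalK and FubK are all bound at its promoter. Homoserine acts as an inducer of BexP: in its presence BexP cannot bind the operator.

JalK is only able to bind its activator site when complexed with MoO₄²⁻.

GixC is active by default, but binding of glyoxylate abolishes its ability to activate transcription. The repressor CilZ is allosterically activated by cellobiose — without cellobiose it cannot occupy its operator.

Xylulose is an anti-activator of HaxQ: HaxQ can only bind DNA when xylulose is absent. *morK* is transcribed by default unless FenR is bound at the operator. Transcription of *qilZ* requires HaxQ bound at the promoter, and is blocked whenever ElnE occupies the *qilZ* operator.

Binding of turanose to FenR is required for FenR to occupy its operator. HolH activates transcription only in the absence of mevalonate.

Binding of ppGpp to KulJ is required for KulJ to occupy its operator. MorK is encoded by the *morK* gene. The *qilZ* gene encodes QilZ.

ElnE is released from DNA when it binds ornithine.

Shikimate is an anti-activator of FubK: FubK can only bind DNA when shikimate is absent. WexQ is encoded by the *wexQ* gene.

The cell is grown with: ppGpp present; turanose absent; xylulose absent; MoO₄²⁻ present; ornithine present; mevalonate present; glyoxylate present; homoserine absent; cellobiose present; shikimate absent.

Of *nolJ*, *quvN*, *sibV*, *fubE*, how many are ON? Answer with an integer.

0

MoO₄²⁻ is present, so JalK is active.
Shikimate is absent, so FubK is active.
No repressor is bound and JalK and FubK are active, so *wexQ* is transcribed.
So WexQ is produced and active.
ppGpp is present, so KulJ is active.
With repressor WexQ bound, *nolJ* is not transcribed.
→ *nolJ* is OFF.
Cellobiose is present, so CilZ is active.
Homoserine is absent, so BexP is active.
With repressor CilZ bound, *quvN* is not transcribed.
→ *quvN* is OFF.
Mevalonate is present, so HolH is inactive.
Turanose is absent, so FenR is inactive.
With no repressor bound, *morK* is transcribed.
So MorK is produced and active.
With repressor MorK bound, *sibV* is not transcribed.
→ *sibV* is OFF.
Glyoxylate is present, so GixC is inactive.
Xylulose is absent, so HaxQ is active.
Ornithine is present, so ElnE is inactive.
No repressor is bound and HaxQ is active, so *qilZ* is transcribed.
So QilZ is produced and active.
Required activator GixC is absent, so *fubE* is not transcribed.
→ *fubE* is OFF.
0 of the 4 genes are transcribed.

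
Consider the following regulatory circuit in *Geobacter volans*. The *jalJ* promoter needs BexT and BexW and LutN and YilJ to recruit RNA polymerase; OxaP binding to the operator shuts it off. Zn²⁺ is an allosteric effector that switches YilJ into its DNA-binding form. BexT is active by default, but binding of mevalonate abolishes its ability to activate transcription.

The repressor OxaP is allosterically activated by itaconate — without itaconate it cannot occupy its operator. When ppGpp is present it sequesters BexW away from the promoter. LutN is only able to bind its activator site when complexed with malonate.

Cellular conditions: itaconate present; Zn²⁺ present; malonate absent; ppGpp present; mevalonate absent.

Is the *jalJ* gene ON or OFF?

Mevalonate is absent, so BexT is active.
ppGpp is present, so BexW is inactive.
Malonate is absent, so LutN is inactive.
Zn²⁺ is present, so YilJ is active.
Itaconate is present, so OxaP is active.
With repressor OxaP bound, *jalJ* is not transcribed.

OFF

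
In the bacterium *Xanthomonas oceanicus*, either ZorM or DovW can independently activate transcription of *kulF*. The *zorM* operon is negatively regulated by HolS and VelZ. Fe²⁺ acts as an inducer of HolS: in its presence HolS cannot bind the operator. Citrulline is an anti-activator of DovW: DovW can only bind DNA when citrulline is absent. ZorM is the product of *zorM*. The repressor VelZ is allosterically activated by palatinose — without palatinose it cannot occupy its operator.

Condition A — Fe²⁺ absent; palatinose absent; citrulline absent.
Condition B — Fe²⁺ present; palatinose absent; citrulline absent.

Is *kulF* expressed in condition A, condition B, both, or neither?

Condition A:
Fe²⁺ is absent, so HolS is active.
Palatinose is absent, so VelZ is inactive.
With repressor HolS bound, *zorM* is not transcribed.
So ZorM is not produced.
Citrulline is absent, so DovW is active.
Activator DovW is present, so *kulF* is transcribed.
→ *kulF* is ON in A.
Condition B:
Fe²⁺ is present, so HolS is inactive.
Palatinose is absent, so VelZ is inactive.
With no repressor bound, *zorM* is transcribed.
So ZorM is produced and active.
Citrulline is absent, so DovW is active.
Activator ZorM is present, so *kulF* is transcribed.
→ *kulF* is ON in B.

both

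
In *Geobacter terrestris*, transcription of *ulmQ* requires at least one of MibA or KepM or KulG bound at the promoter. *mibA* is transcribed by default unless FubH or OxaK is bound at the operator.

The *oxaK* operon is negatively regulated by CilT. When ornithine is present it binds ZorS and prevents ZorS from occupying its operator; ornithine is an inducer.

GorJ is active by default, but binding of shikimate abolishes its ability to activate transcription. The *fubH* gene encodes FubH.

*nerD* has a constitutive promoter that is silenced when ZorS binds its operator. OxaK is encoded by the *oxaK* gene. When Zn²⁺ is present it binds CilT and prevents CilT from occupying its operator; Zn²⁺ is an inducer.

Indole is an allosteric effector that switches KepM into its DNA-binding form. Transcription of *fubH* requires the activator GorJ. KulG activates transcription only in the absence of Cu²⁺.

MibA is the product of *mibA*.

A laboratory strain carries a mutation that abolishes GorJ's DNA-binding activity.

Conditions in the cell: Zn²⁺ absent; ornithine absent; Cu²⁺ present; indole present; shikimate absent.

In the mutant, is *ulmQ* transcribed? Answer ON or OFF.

ON

GorJ is non-functional in this strain, so it has no effect.
Required activator GorJ is absent, so *fubH* is not transcribed.
So FubH is not produced.
Zn²⁺ is absent, so CilT is active.
With repressor CilT bound, *oxaK* is not transcribed.
So OxaK is not produced.
With no repressor bound, *mibA* is transcribed.
So MibA is produced and active.
Indole is present, so KepM is active.
Cu²⁺ is present, so KulG is inactive.
Activator MibA is present, so *ulmQ* is transcribed.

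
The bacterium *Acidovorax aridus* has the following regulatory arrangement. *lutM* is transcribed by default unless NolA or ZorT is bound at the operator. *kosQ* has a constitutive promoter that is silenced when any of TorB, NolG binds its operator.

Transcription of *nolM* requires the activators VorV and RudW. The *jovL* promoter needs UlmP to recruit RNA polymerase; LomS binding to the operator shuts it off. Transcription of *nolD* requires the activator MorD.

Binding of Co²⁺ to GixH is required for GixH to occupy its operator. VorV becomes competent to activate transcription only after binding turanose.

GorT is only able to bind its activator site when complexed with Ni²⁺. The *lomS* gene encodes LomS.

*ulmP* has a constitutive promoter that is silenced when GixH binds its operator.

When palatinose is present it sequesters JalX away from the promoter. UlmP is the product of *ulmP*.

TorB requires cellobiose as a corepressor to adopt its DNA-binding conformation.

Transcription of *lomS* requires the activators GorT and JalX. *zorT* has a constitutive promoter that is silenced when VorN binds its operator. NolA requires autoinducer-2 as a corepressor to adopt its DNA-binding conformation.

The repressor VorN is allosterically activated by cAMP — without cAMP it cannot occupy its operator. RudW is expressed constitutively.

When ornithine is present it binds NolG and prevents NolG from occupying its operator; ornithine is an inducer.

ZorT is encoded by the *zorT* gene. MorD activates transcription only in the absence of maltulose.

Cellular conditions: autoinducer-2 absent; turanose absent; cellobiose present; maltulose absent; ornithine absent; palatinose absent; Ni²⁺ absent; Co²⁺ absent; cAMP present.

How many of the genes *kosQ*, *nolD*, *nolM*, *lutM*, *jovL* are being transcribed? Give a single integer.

3

Cellobiose is present, so TorB is active.
Ornithine is absent, so NolG is active.
With repressor TorB bound, *kosQ* is not transcribed.
→ *kosQ* is OFF.
Maltulose is absent, so MorD is active.
No repressor is bound and MorD is active, so *nolD* is transcribed.
→ *nolD* is ON.
Turanose is absent, so VorV is inactive.
RudW is produced constitutively and is active.
Required activator VorV is absent, so *nolM* is not transcribed.
→ *nolM* is OFF.
Autoinducer-2 is absent, so NolA is inactive.
cAMP is present, so VorN is active.
With repressor VorN bound, *zorT* is not transcribed.
So ZorT is not produced.
With no repressor bound, *lutM* is transcribed.
→ *lutM* is ON.
Ni²⁺ is absent, so GorT is inactive.
Palatinose is absent, so JalX is active.
Required activator GorT is absent, so *lomS* is not transcribed.
So LomS is not produced.
Co²⁺ is absent, so GixH is inactive.
With no repressor bound, *ulmP* is transcribed.
So UlmP is produced and active.
No repressor is bound and UlmP is active, so *jovL* is transcribed.
→ *jovL* is ON.
3 of the 5 genes are transcribed.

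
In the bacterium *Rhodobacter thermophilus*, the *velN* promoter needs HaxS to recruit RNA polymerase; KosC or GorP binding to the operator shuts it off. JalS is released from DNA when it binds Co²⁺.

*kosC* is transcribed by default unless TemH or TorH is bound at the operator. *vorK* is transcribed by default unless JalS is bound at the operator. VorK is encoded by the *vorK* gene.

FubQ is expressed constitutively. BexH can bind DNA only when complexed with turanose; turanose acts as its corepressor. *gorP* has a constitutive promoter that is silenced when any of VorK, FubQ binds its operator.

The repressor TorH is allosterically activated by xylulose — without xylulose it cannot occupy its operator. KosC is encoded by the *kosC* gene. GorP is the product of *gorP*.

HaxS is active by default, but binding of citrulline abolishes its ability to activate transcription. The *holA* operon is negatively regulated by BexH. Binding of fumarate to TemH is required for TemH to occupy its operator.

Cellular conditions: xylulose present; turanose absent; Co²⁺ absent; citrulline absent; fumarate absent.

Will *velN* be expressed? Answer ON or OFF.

ON

Fumarate is absent, so TemH is inactive.
Xylulose is present, so TorH is active.
With repressor TorH bound, *kosC* is not transcribed.
So KosC is not produced.
Co²⁺ is absent, so JalS is active.
With repressor JalS bound, *vorK* is not transcribed.
So VorK is not produced.
FubQ is produced constitutively and is active.
With repressor FubQ bound, *gorP* is not transcribed.
So GorP is not produced.
Citrulline is absent, so HaxS is active.
No repressor is bound and HaxS is active, so *velN* is transcribed.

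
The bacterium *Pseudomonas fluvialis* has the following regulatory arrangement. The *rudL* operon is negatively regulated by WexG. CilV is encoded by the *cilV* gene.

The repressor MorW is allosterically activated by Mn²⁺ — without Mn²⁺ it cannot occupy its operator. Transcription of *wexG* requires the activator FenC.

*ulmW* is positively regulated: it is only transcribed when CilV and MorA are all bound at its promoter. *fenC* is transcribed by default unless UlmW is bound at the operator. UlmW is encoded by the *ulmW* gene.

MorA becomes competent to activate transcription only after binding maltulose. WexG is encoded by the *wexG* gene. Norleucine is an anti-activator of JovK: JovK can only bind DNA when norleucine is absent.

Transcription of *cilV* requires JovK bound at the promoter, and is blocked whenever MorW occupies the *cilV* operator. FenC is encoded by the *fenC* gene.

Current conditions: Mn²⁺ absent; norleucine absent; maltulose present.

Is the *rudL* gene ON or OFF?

ON

Mn²⁺ is absent, so MorW is inactive.
Norleucine is absent, so JovK is active.
No repressor is bound and JovK is active, so *cilV* is transcribed.
So CilV is produced and active.
Maltulose is present, so MorA is active.
No repressor is bound and CilV and MorA are active, so *ulmW* is transcribed.
So UlmW is produced and active.
With repressor UlmW bound, *fenC* is not transcribed.
So FenC is not produced.
Required activator FenC is absent, so *wexG* is not transcribed.
So WexG is not produced.
With no repressor bound, *rudL* is transcribed.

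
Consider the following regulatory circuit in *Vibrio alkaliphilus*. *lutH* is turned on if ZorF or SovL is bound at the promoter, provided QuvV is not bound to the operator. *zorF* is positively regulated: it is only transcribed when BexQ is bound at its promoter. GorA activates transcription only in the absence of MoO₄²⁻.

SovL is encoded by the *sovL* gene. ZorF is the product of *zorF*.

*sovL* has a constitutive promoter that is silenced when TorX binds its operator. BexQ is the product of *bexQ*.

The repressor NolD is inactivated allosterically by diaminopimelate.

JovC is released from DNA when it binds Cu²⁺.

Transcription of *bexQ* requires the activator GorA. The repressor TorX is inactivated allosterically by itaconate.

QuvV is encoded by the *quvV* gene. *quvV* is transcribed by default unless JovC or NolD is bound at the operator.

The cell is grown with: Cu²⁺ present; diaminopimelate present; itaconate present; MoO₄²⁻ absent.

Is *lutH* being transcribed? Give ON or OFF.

OFF

MoO₄²⁻ is absent, so GorA is active.
No repressor is bound and GorA is active, so *bexQ* is transcribed.
So BexQ is produced and active.
No repressor is bound and BexQ is active, so *zorF* is transcribed.
So ZorF is produced and active.
Cu²⁺ is present, so JovC is inactive.
Diaminopimelate is present, so NolD is inactive.
With no repressor bound, *quvV* is transcribed.
So QuvV is produced and active.
Itaconate is present, so TorX is inactive.
With no repressor bound, *sovL* is transcribed.
So SovL is produced and active.
With repressor QuvV bound, *lutH* is not transcribed.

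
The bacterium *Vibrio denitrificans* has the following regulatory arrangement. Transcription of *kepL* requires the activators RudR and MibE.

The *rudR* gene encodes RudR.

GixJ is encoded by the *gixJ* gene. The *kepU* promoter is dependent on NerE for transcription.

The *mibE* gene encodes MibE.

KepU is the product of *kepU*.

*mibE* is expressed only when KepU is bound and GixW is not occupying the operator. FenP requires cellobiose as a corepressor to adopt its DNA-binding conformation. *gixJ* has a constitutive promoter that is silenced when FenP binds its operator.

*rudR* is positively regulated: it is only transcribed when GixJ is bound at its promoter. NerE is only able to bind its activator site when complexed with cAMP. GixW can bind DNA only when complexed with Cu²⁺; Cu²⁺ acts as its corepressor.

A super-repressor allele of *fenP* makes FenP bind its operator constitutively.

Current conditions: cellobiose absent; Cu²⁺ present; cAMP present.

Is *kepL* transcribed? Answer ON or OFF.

FenP is constitutively active in this strain.
With repressor FenP bound, *gixJ* is not transcribed.
So GixJ is not produced.
Required activator GixJ is absent, so *rudR* is not transcribed.
So RudR is not produced.
Cu²⁺ is present, so GixW is active.
cAMP is present, so NerE is active.
No repressor is bound and NerE is active, so *kepU* is transcribed.
So KepU is produced and active.
With repressor GixW bound, *mibE* is not transcribed.
So MibE is not produced.
Required activator RudR is absent, so *kepL* is not transcribed.

OFF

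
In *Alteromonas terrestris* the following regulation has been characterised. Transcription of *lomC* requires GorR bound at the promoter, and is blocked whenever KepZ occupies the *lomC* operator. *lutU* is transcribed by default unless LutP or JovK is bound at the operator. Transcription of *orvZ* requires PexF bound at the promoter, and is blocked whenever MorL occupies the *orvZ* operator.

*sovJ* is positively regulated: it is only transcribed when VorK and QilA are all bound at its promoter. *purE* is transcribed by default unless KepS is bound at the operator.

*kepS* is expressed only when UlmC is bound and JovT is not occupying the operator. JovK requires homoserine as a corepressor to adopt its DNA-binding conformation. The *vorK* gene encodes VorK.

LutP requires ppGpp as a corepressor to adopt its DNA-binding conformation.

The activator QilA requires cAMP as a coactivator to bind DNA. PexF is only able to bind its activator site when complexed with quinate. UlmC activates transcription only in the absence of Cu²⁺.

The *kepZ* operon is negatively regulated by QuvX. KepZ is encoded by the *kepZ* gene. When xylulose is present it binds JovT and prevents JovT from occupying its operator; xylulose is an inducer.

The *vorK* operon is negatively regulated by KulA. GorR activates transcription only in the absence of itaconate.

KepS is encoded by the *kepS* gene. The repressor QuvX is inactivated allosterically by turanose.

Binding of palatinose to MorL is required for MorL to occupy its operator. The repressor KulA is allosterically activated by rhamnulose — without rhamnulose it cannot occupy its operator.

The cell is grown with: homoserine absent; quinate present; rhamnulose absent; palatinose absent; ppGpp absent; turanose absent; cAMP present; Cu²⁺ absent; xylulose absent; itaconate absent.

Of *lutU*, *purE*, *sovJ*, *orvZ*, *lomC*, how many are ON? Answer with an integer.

5

ppGpp is absent, so LutP is inactive.
Homoserine is absent, so JovK is inactive.
With no repressor bound, *lutU* is transcribed.
→ *lutU* is ON.
Cu²⁺ is absent, so UlmC is active.
Xylulose is absent, so JovT is active.
With repressor JovT bound, *kepS* is not transcribed.
So KepS is not produced.
With no repressor bound, *purE* is transcribed.
→ *purE* is ON.
Rhamnulose is absent, so KulA is inactive.
With no repressor bound, *vorK* is transcribed.
So VorK is produced and active.
cAMP is present, so QilA is active.
No repressor is bound and VorK and QilA are active, so *sovJ* is transcribed.
→ *sovJ* is ON.
Quinate is present, so PexF is active.
Palatinose is absent, so MorL is inactive.
No repressor is bound and PexF is active, so *orvZ* is transcribed.
→ *orvZ* is ON.
Itaconate is absent, so GorR is active.
Turanose is absent, so QuvX is active.
With repressor QuvX bound, *kepZ* is not transcribed.
So KepZ is not produced.
No repressor is bound and GorR is active, so *lomC* is transcribed.
→ *lomC* is ON.
5 of the 5 genes are transcribed.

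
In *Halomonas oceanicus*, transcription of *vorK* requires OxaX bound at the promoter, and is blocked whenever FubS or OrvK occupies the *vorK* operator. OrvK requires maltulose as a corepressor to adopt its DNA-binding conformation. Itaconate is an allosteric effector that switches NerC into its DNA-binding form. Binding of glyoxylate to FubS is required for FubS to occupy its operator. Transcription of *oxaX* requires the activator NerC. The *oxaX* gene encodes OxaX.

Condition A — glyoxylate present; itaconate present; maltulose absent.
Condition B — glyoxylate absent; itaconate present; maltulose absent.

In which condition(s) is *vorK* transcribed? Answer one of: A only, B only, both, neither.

B only

Condition A:
Glyoxylate is present, so FubS is active.
Itaconate is present, so NerC is active.
No repressor is bound and NerC is active, so *oxaX* is transcribed.
So OxaX is produced and active.
Maltulose is absent, so OrvK is inactive.
With repressor FubS bound, *vorK* is not transcribed.
→ *vorK* is OFF in A.
Condition B:
Glyoxylate is absent, so FubS is inactive.
Itaconate is present, so NerC is active.
No repressor is bound and NerC is active, so *oxaX* is transcribed.
So OxaX is produced and active.
Maltulose is absent, so OrvK is inactive.
No repressor is bound and OxaX is active, so *vorK* is transcribed.
→ *vorK* is ON in B.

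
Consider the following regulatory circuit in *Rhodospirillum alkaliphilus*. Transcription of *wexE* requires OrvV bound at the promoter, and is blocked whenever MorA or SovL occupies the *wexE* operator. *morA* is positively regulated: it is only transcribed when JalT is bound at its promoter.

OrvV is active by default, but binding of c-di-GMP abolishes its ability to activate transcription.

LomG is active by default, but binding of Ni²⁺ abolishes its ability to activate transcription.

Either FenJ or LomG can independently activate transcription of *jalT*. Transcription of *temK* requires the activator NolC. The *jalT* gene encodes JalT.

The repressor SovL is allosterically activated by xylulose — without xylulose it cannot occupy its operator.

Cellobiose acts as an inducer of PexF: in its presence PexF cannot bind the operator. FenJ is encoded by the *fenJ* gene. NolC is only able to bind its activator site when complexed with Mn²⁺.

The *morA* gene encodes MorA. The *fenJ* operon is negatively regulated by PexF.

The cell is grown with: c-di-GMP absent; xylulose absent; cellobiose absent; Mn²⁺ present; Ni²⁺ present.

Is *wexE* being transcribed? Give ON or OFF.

ON

c-di-GMP is absent, so OrvV is active.
Cellobiose is absent, so PexF is active.
With repressor PexF bound, *fenJ* is not transcribed.
So FenJ is not produced.
Ni²⁺ is present, so LomG is inactive.
No activator is available at the *jalT* promoter, so *jalT* is not transcribed.
So JalT is not produced.
Required activator JalT is absent, so *morA* is not transcribed.
So MorA is not produced.
Xylulose is absent, so SovL is inactive.
No repressor is bound and OrvV is active, so *wexE* is transcribed.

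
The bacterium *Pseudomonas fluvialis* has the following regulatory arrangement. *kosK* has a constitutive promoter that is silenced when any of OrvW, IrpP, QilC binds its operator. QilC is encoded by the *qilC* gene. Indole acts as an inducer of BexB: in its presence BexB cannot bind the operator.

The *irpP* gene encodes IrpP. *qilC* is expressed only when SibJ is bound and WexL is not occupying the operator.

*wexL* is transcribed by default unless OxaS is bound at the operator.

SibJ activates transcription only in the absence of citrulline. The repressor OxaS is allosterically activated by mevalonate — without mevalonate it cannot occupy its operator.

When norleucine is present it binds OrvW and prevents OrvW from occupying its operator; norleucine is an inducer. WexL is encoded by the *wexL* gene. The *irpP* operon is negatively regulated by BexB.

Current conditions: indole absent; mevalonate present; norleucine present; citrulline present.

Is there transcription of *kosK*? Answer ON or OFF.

Norleucine is present, so OrvW is inactive.
Indole is absent, so BexB is active.
With repressor BexB bound, *irpP* is not transcribed.
So IrpP is not produced.
Mevalonate is present, so OxaS is active.
With repressor OxaS bound, *wexL* is not transcribed.
So WexL is not produced.
Citrulline is present, so SibJ is inactive.
Required activator SibJ is absent, so *qilC* is not transcribed.
So QilC is not produced.
With no repressor bound, *kosK* is transcribed.

ON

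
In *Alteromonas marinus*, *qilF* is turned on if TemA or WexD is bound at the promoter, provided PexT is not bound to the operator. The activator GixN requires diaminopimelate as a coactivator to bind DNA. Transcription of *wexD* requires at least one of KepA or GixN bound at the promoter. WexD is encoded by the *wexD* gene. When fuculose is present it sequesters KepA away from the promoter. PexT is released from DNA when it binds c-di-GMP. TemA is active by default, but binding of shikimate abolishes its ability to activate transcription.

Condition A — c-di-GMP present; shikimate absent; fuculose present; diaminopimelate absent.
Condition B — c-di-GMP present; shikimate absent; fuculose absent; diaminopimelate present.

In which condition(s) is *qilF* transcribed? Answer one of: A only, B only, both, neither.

both

Condition A:
c-di-GMP is present, so PexT is inactive.
Shikimate is absent, so TemA is active.
Fuculose is present, so KepA is inactive.
Diaminopimelate is absent, so GixN is inactive.
No activator is available at the *wexD* promoter, so *wexD* is not transcribed.
So WexD is not produced.
Activator TemA is present, so *qilF* is transcribed.
→ *qilF* is ON in A.
Condition B:
c-di-GMP is present, so PexT is inactive.
Shikimate is absent, so TemA is active.
Fuculose is absent, so KepA is active.
Diaminopimelate is present, so GixN is active.
Activator KepA is present, so *wexD* is transcribed.
So WexD is produced and active.
Activator TemA is present, so *qilF* is transcribed.
→ *qilF* is ON in B.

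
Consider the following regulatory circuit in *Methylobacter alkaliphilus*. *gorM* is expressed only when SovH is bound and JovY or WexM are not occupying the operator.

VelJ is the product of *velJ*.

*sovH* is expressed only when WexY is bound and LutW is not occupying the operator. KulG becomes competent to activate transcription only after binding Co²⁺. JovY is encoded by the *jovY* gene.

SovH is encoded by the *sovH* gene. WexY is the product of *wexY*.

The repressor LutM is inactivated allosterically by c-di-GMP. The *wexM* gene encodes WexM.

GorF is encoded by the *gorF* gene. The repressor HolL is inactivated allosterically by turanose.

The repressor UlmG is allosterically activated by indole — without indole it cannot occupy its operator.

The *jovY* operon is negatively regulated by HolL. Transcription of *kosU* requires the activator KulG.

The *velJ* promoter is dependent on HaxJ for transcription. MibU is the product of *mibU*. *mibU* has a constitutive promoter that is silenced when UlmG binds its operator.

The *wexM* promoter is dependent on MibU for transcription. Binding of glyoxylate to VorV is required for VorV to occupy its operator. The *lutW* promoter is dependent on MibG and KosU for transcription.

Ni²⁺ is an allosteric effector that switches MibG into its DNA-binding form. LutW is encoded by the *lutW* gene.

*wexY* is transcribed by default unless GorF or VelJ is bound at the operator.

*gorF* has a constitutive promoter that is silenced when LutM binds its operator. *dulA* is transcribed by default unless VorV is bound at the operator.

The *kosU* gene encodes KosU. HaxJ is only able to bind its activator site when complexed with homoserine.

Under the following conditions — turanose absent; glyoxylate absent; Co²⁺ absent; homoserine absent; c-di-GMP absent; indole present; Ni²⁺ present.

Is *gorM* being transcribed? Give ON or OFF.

Turanose is absent, so HolL is active.
With repressor HolL bound, *jovY* is not transcribed.
So JovY is not produced.
Ni²⁺ is present, so MibG is active.
Co²⁺ is absent, so KulG is inactive.
Required activator KulG is absent, so *kosU* is not transcribed.
So KosU is not produced.
Required activator KosU is absent, so *lutW* is not transcribed.
So LutW is not produced.
c-di-GMP is absent, so LutM is active.
With repressor LutM bound, *gorF* is not transcribed.
So GorF is not produced.
Homoserine is absent, so HaxJ is inactive.
Required activator HaxJ is absent, so *velJ* is not transcribed.
So VelJ is not produced.
With no repressor bound, *wexY* is transcribed.
So WexY is produced and active.
No repressor is bound and WexY is active, so *sovH* is transcribed.
So SovH is produced and active.
Indole is present, so UlmG is active.
With repressor UlmG bound, *mibU* is not transcribed.
So MibU is not produced.
Required activator MibU is absent, so *wexM* is not transcribed.
So WexM is not produced.
No repressor is bound and SovH is active, so *gorM* is transcribed.

ON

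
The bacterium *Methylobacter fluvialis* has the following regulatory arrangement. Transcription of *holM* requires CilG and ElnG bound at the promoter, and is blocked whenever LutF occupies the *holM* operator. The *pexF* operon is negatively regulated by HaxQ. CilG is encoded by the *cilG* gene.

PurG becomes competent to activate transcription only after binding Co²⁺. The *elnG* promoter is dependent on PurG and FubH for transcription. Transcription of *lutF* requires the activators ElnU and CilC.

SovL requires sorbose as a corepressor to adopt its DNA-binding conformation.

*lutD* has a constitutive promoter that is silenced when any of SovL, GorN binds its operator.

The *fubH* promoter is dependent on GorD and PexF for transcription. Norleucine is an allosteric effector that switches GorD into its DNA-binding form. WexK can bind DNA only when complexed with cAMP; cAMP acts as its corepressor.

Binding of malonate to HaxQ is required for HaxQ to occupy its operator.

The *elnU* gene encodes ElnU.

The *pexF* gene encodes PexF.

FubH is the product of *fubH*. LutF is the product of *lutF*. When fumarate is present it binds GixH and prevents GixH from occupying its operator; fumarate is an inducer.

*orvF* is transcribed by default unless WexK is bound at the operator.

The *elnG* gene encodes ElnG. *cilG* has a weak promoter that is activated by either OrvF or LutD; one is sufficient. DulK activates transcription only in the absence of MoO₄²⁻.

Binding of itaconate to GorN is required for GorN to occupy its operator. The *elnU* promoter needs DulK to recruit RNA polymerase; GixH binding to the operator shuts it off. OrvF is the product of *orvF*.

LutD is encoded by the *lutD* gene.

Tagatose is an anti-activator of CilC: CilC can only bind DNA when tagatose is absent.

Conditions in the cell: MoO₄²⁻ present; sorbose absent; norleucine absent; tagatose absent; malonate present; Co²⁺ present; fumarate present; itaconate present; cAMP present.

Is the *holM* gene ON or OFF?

OFF

Fumarate is present, so GixH is inactive.
MoO₄²⁻ is present, so DulK is inactive.
Required activator DulK is absent, so *elnU* is not transcribed.
So ElnU is not produced.
Tagatose is absent, so CilC is active.
Required activator ElnU is absent, so *lutF* is not transcribed.
So LutF is not produced.
cAMP is present, so WexK is active.
With repressor WexK bound, *orvF* is not transcribed.
So OrvF is not produced.
Sorbose is absent, so SovL is inactive.
Itaconate is present, so GorN is active.
With repressor GorN bound, *lutD* is not transcribed.
So LutD is not produced.
No activator is available at the *cilG* promoter, so *cilG* is not transcribed.
So CilG is not produced.
Co²⁺ is present, so PurG is active.
Norleucine is absent, so GorD is inactive.
Malonate is present, so HaxQ is active.
With repressor HaxQ bound, *pexF* is not transcribed.
So PexF is not produced.
Required activator GorD is absent, so *fubH* is not transcribed.
So FubH is not produced.
Required activator FubH is absent, so *elnG* is not transcribed.
So ElnG is not produced.
Required activator CilG is absent, so *holM* is not transcribed.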